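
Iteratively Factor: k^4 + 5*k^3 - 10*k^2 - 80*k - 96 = (k + 4)*(k^3 + k^2 - 14*k - 24) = (k + 3)*(k + 4)*(k^2 - 2*k - 8) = (k - 4)*(k + 3)*(k + 4)*(k + 2)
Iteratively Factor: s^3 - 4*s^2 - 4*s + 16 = (s - 2)*(s^2 - 2*s - 8) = (s - 2)*(s + 2)*(s - 4)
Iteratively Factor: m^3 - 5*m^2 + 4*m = (m - 4)*(m^2 - m) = m*(m - 4)*(m - 1)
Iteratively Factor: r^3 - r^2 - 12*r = (r)*(r^2 - r - 12) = r*(r + 3)*(r - 4)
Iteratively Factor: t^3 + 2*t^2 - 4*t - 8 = (t + 2)*(t^2 - 4) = (t - 2)*(t + 2)*(t + 2)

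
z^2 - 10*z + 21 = (z - 7)*(z - 3)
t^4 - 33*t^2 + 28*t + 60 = (t - 5)*(t - 2)*(t + 1)*(t + 6)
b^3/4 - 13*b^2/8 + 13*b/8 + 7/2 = (b/4 + 1/4)*(b - 4)*(b - 7/2)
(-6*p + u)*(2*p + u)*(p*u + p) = -12*p^3*u - 12*p^3 - 4*p^2*u^2 - 4*p^2*u + p*u^3 + p*u^2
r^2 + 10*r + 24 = (r + 4)*(r + 6)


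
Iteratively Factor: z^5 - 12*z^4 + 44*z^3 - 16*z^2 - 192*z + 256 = (z - 4)*(z^4 - 8*z^3 + 12*z^2 + 32*z - 64) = (z - 4)*(z - 2)*(z^3 - 6*z^2 + 32) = (z - 4)^2*(z - 2)*(z^2 - 2*z - 8) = (z - 4)^2*(z - 2)*(z + 2)*(z - 4)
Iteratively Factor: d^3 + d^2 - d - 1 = (d + 1)*(d^2 - 1) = (d - 1)*(d + 1)*(d + 1)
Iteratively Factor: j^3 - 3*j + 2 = (j - 1)*(j^2 + j - 2) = (j - 1)*(j + 2)*(j - 1)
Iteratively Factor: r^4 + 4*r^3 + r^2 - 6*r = (r)*(r^3 + 4*r^2 + r - 6) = r*(r - 1)*(r^2 + 5*r + 6) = r*(r - 1)*(r + 2)*(r + 3)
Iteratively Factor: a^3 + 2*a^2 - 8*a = (a + 4)*(a^2 - 2*a) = (a - 2)*(a + 4)*(a)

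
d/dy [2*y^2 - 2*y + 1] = 4*y - 2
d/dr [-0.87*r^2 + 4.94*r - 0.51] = 4.94 - 1.74*r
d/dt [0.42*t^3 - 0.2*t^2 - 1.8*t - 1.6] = 1.26*t^2 - 0.4*t - 1.8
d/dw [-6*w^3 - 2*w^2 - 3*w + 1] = -18*w^2 - 4*w - 3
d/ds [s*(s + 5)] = 2*s + 5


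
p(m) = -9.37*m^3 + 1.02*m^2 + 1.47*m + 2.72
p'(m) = -28.11*m^2 + 2.04*m + 1.47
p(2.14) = -81.29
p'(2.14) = -122.90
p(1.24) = -11.75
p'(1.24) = -39.22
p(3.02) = -241.62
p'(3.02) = -248.74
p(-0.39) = 2.86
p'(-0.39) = -3.60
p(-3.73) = 497.69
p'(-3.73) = -397.23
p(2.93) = -219.91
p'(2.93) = -233.87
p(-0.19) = 2.54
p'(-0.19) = 0.07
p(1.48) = -23.25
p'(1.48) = -57.08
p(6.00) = -1975.66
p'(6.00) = -998.25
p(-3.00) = 260.48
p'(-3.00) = -257.64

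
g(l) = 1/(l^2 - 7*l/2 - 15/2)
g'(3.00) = -0.03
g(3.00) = -0.11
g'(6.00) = -0.15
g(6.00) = 0.13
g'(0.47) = 0.03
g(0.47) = -0.11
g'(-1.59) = 18.99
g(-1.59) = 1.69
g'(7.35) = -0.03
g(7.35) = 0.05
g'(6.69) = -0.05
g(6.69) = 0.07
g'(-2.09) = 0.44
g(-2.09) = 0.24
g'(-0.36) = 0.11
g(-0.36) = -0.16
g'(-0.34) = 0.11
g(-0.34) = -0.16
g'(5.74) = -0.28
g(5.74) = 0.19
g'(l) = (7/2 - 2*l)/(l^2 - 7*l/2 - 15/2)^2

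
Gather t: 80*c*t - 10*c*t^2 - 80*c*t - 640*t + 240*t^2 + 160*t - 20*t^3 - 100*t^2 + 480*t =-20*t^3 + t^2*(140 - 10*c)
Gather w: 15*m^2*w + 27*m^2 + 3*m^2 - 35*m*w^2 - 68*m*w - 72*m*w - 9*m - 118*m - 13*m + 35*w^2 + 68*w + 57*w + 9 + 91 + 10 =30*m^2 - 140*m + w^2*(35 - 35*m) + w*(15*m^2 - 140*m + 125) + 110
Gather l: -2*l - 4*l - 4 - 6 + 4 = -6*l - 6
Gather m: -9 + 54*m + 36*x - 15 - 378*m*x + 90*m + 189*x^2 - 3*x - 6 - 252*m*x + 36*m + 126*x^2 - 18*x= m*(180 - 630*x) + 315*x^2 + 15*x - 30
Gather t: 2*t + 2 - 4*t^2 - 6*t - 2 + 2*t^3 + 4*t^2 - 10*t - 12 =2*t^3 - 14*t - 12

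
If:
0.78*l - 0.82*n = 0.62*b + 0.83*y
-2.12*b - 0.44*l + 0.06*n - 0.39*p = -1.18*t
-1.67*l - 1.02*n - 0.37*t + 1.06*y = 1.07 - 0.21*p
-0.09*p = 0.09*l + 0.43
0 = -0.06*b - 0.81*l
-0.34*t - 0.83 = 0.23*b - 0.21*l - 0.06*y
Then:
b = -0.30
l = 0.02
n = -0.52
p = -4.80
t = -2.09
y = 0.76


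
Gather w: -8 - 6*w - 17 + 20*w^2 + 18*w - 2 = 20*w^2 + 12*w - 27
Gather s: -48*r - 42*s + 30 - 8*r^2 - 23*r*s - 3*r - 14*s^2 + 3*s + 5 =-8*r^2 - 51*r - 14*s^2 + s*(-23*r - 39) + 35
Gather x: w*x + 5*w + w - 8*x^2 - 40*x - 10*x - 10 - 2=6*w - 8*x^2 + x*(w - 50) - 12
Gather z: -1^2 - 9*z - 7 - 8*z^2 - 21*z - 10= -8*z^2 - 30*z - 18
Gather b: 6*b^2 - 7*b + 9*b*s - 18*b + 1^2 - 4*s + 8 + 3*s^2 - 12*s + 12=6*b^2 + b*(9*s - 25) + 3*s^2 - 16*s + 21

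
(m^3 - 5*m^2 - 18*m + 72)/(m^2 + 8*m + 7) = (m^3 - 5*m^2 - 18*m + 72)/(m^2 + 8*m + 7)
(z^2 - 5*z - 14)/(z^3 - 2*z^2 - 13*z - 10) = (z - 7)/(z^2 - 4*z - 5)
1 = 1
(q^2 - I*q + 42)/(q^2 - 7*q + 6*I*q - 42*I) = (q - 7*I)/(q - 7)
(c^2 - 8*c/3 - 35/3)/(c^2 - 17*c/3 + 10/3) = (3*c + 7)/(3*c - 2)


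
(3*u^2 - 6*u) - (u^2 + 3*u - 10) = 2*u^2 - 9*u + 10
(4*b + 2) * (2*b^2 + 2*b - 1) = 8*b^3 + 12*b^2 - 2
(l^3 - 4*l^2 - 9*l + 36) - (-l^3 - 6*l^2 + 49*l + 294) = 2*l^3 + 2*l^2 - 58*l - 258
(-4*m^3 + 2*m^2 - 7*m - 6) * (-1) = 4*m^3 - 2*m^2 + 7*m + 6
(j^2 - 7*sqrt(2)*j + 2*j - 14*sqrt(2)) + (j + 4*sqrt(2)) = j^2 - 7*sqrt(2)*j + 3*j - 10*sqrt(2)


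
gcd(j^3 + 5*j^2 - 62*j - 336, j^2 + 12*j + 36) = j + 6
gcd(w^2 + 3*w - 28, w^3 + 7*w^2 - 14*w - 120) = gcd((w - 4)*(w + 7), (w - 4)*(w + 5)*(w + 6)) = w - 4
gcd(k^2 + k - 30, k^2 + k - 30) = k^2 + k - 30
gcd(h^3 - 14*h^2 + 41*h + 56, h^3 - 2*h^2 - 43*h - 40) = h^2 - 7*h - 8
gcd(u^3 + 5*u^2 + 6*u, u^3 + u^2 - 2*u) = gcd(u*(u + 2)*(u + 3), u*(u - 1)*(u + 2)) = u^2 + 2*u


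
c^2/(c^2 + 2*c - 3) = c^2/(c^2 + 2*c - 3)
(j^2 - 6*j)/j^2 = (j - 6)/j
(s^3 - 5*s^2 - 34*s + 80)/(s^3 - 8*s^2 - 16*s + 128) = (s^2 + 3*s - 10)/(s^2 - 16)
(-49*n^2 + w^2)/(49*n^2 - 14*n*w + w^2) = (7*n + w)/(-7*n + w)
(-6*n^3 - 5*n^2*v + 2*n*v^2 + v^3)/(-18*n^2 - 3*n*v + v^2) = (-2*n^2 - n*v + v^2)/(-6*n + v)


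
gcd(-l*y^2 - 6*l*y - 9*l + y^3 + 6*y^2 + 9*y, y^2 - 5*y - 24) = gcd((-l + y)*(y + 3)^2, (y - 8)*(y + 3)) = y + 3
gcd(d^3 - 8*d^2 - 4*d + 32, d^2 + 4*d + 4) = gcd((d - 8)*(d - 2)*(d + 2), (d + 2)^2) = d + 2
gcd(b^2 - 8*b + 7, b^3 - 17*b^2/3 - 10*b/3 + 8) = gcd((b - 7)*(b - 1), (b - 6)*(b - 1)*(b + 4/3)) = b - 1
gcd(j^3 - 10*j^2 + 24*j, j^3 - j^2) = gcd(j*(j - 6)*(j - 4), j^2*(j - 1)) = j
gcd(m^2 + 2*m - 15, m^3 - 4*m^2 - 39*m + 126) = m - 3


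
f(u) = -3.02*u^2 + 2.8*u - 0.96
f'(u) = 2.8 - 6.04*u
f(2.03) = -7.72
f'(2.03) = -9.46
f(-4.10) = -63.21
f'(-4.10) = 27.56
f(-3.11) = -38.88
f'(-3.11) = 21.58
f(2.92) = -18.53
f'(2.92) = -14.84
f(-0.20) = -1.64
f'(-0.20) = 4.01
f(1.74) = -5.23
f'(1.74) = -7.71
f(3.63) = -30.59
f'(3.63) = -19.13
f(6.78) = -120.80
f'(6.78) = -38.15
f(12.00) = -402.24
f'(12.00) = -69.68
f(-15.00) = -722.46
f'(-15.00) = 93.40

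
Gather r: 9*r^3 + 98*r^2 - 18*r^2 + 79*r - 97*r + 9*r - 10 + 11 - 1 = 9*r^3 + 80*r^2 - 9*r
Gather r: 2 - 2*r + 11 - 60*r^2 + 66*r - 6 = -60*r^2 + 64*r + 7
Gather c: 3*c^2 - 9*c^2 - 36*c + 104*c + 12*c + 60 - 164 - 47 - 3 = -6*c^2 + 80*c - 154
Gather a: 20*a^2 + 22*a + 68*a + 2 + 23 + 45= 20*a^2 + 90*a + 70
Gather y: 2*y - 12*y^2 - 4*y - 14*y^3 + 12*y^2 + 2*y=-14*y^3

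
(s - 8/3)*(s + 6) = s^2 + 10*s/3 - 16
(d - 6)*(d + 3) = d^2 - 3*d - 18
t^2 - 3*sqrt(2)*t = t*(t - 3*sqrt(2))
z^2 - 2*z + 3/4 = (z - 3/2)*(z - 1/2)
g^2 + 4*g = g*(g + 4)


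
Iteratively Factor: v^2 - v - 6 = (v - 3)*(v + 2)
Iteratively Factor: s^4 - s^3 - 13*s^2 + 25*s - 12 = (s - 1)*(s^3 - 13*s + 12) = (s - 1)^2*(s^2 + s - 12) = (s - 3)*(s - 1)^2*(s + 4)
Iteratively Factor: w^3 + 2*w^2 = (w)*(w^2 + 2*w) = w*(w + 2)*(w)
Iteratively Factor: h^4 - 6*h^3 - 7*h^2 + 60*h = (h - 4)*(h^3 - 2*h^2 - 15*h) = h*(h - 4)*(h^2 - 2*h - 15) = h*(h - 4)*(h + 3)*(h - 5)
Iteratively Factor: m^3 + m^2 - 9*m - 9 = (m + 3)*(m^2 - 2*m - 3) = (m - 3)*(m + 3)*(m + 1)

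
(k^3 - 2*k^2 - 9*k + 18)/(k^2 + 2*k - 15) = (k^2 + k - 6)/(k + 5)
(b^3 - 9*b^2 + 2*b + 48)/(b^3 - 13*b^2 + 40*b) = (b^2 - b - 6)/(b*(b - 5))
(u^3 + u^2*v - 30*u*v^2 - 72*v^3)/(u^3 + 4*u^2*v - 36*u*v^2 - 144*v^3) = (u + 3*v)/(u + 6*v)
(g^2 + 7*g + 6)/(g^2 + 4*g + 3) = (g + 6)/(g + 3)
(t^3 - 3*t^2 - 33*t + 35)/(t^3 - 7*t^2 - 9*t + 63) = (t^2 + 4*t - 5)/(t^2 - 9)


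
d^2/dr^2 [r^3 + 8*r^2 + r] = 6*r + 16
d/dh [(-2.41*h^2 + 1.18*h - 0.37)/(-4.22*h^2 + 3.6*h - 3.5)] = (-3.6964*h^2 + 13.7472*h - 2.798)/(17.8084*h^4 - 30.384*h^3 + 42.5*h^2 - 25.2*h + 12.25)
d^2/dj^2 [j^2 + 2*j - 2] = 2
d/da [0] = 0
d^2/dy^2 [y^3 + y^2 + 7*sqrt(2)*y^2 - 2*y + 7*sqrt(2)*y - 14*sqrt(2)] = 6*y + 2 + 14*sqrt(2)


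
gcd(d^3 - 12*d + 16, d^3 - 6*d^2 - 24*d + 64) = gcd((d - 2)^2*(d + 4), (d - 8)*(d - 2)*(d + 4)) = d^2 + 2*d - 8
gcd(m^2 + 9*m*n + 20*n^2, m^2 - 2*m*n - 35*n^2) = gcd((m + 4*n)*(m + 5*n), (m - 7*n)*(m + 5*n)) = m + 5*n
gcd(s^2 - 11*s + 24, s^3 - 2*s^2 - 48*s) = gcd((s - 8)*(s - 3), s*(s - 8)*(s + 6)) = s - 8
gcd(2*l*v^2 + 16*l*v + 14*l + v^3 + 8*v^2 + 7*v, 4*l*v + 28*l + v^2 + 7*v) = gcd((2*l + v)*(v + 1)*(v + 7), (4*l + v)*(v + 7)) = v + 7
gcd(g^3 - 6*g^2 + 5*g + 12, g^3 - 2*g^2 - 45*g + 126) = g - 3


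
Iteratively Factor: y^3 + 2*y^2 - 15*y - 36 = (y - 4)*(y^2 + 6*y + 9) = (y - 4)*(y + 3)*(y + 3)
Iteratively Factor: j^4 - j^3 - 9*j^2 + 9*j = (j + 3)*(j^3 - 4*j^2 + 3*j) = (j - 3)*(j + 3)*(j^2 - j) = (j - 3)*(j - 1)*(j + 3)*(j)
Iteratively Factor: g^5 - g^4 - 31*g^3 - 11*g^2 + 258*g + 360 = (g - 5)*(g^4 + 4*g^3 - 11*g^2 - 66*g - 72) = (g - 5)*(g + 3)*(g^3 + g^2 - 14*g - 24) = (g - 5)*(g + 2)*(g + 3)*(g^2 - g - 12) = (g - 5)*(g - 4)*(g + 2)*(g + 3)*(g + 3)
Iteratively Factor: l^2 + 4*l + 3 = (l + 1)*(l + 3)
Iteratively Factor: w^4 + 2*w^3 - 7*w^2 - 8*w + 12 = (w - 1)*(w^3 + 3*w^2 - 4*w - 12) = (w - 1)*(w + 2)*(w^2 + w - 6) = (w - 2)*(w - 1)*(w + 2)*(w + 3)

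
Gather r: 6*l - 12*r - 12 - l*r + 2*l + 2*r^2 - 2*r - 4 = 8*l + 2*r^2 + r*(-l - 14) - 16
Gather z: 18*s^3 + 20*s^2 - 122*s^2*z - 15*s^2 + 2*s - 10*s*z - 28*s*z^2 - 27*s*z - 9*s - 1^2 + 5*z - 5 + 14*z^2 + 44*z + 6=18*s^3 + 5*s^2 - 7*s + z^2*(14 - 28*s) + z*(-122*s^2 - 37*s + 49)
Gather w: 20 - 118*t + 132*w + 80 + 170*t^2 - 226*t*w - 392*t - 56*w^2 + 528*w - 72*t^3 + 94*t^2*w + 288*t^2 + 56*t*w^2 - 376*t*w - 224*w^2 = -72*t^3 + 458*t^2 - 510*t + w^2*(56*t - 280) + w*(94*t^2 - 602*t + 660) + 100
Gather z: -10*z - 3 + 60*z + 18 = 50*z + 15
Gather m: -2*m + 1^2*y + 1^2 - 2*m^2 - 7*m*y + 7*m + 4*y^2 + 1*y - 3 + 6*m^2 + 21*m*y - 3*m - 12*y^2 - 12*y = 4*m^2 + m*(14*y + 2) - 8*y^2 - 10*y - 2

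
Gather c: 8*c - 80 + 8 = 8*c - 72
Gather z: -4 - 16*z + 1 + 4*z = -12*z - 3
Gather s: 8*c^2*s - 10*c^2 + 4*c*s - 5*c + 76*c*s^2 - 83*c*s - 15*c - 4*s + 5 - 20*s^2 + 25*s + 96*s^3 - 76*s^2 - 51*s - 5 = -10*c^2 - 20*c + 96*s^3 + s^2*(76*c - 96) + s*(8*c^2 - 79*c - 30)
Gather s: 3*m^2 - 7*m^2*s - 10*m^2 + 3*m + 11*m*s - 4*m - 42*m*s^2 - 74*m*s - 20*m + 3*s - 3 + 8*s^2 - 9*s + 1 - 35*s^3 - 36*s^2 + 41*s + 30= -7*m^2 - 21*m - 35*s^3 + s^2*(-42*m - 28) + s*(-7*m^2 - 63*m + 35) + 28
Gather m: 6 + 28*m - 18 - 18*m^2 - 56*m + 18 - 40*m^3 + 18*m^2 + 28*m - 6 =-40*m^3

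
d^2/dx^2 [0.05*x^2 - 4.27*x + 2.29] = 0.100000000000000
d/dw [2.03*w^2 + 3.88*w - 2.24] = 4.06*w + 3.88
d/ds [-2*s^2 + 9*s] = 9 - 4*s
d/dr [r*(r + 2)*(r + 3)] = 3*r^2 + 10*r + 6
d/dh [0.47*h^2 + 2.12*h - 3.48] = 0.94*h + 2.12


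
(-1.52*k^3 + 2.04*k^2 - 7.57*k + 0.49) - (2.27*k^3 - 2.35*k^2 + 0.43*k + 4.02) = -3.79*k^3 + 4.39*k^2 - 8.0*k - 3.53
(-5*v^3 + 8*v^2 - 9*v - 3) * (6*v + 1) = -30*v^4 + 43*v^3 - 46*v^2 - 27*v - 3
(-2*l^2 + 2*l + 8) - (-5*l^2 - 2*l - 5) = 3*l^2 + 4*l + 13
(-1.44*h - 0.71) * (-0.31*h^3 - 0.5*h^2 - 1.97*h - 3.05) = 0.4464*h^4 + 0.9401*h^3 + 3.1918*h^2 + 5.7907*h + 2.1655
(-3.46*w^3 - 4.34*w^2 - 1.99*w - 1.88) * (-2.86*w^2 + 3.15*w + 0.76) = 9.8956*w^5 + 1.5134*w^4 - 10.6092*w^3 - 4.1901*w^2 - 7.4344*w - 1.4288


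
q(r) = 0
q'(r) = 0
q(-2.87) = 0.00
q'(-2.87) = 0.00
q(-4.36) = 0.00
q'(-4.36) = 0.00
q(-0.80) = 0.00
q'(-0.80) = 0.00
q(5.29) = 0.00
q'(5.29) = 0.00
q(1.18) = 0.00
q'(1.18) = 0.00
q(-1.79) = 0.00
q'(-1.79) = 0.00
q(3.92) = 0.00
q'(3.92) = 0.00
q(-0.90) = 0.00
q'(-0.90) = 0.00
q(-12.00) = 0.00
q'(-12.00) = 0.00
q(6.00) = 0.00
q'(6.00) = 0.00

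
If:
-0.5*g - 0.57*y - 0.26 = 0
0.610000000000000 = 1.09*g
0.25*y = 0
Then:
No Solution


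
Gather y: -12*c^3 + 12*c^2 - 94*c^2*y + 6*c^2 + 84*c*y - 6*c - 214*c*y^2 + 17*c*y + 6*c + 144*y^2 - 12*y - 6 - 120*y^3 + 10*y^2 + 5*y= -12*c^3 + 18*c^2 - 120*y^3 + y^2*(154 - 214*c) + y*(-94*c^2 + 101*c - 7) - 6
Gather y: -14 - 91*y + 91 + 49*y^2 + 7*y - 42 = 49*y^2 - 84*y + 35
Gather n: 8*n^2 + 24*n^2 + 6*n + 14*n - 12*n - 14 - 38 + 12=32*n^2 + 8*n - 40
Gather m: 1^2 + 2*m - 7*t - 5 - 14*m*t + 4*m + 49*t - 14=m*(6 - 14*t) + 42*t - 18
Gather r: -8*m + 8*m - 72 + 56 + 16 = 0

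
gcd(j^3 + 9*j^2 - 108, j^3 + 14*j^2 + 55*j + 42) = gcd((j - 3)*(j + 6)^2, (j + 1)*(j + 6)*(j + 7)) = j + 6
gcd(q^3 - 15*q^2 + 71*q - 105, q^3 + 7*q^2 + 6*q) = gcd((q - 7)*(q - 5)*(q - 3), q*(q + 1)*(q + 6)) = 1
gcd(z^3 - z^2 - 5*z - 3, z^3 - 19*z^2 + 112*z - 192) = z - 3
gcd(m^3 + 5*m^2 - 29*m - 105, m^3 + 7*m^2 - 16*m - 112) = m + 7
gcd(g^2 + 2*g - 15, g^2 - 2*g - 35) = g + 5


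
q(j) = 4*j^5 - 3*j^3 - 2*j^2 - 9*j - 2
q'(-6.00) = 25611.00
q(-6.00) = -30476.00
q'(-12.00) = 413463.00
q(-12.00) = -990326.00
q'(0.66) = -11.77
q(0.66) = -9.17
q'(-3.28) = 2222.16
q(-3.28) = -1406.68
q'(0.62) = -11.98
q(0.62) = -8.70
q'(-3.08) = 1717.78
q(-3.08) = -1014.30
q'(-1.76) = 162.06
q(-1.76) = -43.55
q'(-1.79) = 174.65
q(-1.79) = -48.60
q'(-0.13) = -8.63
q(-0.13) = -0.86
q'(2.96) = 1435.62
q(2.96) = 784.94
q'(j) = 20*j^4 - 9*j^2 - 4*j - 9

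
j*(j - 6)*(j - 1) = j^3 - 7*j^2 + 6*j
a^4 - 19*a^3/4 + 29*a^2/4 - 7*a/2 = a*(a - 2)*(a - 7/4)*(a - 1)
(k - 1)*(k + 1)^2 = k^3 + k^2 - k - 1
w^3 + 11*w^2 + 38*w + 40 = (w + 2)*(w + 4)*(w + 5)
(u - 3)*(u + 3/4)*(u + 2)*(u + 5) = u^4 + 19*u^3/4 - 8*u^2 - 153*u/4 - 45/2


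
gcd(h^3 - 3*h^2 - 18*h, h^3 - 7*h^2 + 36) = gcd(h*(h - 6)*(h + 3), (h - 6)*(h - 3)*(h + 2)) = h - 6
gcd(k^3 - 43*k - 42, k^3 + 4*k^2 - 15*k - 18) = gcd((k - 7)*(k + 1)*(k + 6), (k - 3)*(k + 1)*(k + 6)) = k^2 + 7*k + 6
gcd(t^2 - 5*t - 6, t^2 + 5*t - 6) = 1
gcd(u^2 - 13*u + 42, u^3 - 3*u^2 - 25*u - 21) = u - 7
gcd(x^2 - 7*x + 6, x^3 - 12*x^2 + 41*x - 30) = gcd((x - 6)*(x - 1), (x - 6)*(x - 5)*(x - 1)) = x^2 - 7*x + 6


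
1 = 1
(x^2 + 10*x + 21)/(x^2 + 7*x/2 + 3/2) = 2*(x + 7)/(2*x + 1)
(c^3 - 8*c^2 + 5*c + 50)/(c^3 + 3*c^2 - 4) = (c^2 - 10*c + 25)/(c^2 + c - 2)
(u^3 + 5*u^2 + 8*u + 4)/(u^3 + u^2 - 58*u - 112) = (u^2 + 3*u + 2)/(u^2 - u - 56)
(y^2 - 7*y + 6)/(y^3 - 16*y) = (y^2 - 7*y + 6)/(y*(y^2 - 16))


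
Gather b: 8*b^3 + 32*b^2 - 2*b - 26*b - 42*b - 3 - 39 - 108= 8*b^3 + 32*b^2 - 70*b - 150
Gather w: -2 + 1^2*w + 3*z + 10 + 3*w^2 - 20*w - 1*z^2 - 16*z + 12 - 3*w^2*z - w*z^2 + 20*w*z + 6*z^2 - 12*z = w^2*(3 - 3*z) + w*(-z^2 + 20*z - 19) + 5*z^2 - 25*z + 20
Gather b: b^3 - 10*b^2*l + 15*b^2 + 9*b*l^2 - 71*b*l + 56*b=b^3 + b^2*(15 - 10*l) + b*(9*l^2 - 71*l + 56)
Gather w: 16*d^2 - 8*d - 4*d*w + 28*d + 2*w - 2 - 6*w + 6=16*d^2 + 20*d + w*(-4*d - 4) + 4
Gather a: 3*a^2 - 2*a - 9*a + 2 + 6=3*a^2 - 11*a + 8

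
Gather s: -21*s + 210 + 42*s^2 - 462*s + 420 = 42*s^2 - 483*s + 630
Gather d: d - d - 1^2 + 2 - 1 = 0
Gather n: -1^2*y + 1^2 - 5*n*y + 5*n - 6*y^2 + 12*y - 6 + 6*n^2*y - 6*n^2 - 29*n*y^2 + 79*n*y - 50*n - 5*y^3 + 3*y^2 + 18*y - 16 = n^2*(6*y - 6) + n*(-29*y^2 + 74*y - 45) - 5*y^3 - 3*y^2 + 29*y - 21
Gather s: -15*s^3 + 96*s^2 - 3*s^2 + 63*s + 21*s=-15*s^3 + 93*s^2 + 84*s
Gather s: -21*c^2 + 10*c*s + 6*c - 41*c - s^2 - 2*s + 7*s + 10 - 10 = -21*c^2 - 35*c - s^2 + s*(10*c + 5)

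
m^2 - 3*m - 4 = (m - 4)*(m + 1)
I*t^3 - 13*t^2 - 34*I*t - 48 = (t + 6*I)*(t + 8*I)*(I*t + 1)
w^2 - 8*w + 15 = (w - 5)*(w - 3)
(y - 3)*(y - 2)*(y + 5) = y^3 - 19*y + 30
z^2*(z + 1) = z^3 + z^2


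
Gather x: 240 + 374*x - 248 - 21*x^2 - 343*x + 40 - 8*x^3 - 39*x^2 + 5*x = -8*x^3 - 60*x^2 + 36*x + 32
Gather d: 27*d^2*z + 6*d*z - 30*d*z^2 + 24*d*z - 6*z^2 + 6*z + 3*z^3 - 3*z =27*d^2*z + d*(-30*z^2 + 30*z) + 3*z^3 - 6*z^2 + 3*z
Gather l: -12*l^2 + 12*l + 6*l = -12*l^2 + 18*l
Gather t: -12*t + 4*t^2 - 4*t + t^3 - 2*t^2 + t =t^3 + 2*t^2 - 15*t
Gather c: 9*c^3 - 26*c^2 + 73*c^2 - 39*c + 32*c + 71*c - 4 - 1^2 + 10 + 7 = 9*c^3 + 47*c^2 + 64*c + 12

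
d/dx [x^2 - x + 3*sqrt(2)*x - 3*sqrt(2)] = 2*x - 1 + 3*sqrt(2)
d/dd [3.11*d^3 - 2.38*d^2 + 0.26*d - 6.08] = 9.33*d^2 - 4.76*d + 0.26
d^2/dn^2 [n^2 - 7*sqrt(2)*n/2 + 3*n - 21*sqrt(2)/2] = 2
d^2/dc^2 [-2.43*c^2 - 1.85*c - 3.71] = -4.86000000000000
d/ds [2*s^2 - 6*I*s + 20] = 4*s - 6*I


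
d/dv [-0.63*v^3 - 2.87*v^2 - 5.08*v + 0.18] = -1.89*v^2 - 5.74*v - 5.08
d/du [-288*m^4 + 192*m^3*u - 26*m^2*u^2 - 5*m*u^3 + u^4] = 192*m^3 - 52*m^2*u - 15*m*u^2 + 4*u^3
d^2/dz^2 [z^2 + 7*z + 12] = 2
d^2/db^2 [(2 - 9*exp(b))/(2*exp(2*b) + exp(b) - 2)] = (-36*exp(4*b) + 50*exp(3*b) - 204*exp(2*b) + 16*exp(b) - 32)*exp(b)/(8*exp(6*b) + 12*exp(5*b) - 18*exp(4*b) - 23*exp(3*b) + 18*exp(2*b) + 12*exp(b) - 8)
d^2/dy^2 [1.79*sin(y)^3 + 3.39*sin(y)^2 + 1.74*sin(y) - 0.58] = -3.0825*sin(y) + 4.0275*sin(3*y) + 6.78*cos(2*y)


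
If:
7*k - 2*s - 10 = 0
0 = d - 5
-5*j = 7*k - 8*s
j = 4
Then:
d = 5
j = 4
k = 20/7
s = 5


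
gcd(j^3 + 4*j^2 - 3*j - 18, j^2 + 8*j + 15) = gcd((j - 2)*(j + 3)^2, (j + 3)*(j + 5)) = j + 3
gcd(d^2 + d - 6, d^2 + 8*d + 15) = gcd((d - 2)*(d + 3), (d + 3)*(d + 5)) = d + 3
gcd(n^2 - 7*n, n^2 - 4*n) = n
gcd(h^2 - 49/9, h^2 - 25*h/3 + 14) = h - 7/3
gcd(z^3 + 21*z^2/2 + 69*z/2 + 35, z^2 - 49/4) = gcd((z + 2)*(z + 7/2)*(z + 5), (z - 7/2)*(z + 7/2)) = z + 7/2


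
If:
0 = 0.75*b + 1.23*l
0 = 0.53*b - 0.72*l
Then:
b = 0.00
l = 0.00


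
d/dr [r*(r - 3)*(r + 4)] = 3*r^2 + 2*r - 12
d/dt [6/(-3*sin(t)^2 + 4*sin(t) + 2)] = 12*(3*sin(t) - 2)*cos(t)/(-3*sin(t)^2 + 4*sin(t) + 2)^2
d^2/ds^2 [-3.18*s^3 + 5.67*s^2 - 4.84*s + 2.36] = 11.34 - 19.08*s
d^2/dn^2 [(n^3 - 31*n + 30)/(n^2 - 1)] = -60/(n^3 + 3*n^2 + 3*n + 1)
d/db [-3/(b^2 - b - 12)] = 3*(2*b - 1)/(-b^2 + b + 12)^2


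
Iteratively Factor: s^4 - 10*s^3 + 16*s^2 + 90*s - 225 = (s - 5)*(s^3 - 5*s^2 - 9*s + 45) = (s - 5)*(s + 3)*(s^2 - 8*s + 15) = (s - 5)*(s - 3)*(s + 3)*(s - 5)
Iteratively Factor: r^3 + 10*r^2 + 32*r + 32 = (r + 4)*(r^2 + 6*r + 8) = (r + 4)^2*(r + 2)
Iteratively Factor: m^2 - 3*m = (m - 3)*(m)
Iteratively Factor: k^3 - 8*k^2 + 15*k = (k - 5)*(k^2 - 3*k) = (k - 5)*(k - 3)*(k)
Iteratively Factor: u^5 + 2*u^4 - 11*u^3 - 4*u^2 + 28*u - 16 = (u - 1)*(u^4 + 3*u^3 - 8*u^2 - 12*u + 16) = (u - 2)*(u - 1)*(u^3 + 5*u^2 + 2*u - 8) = (u - 2)*(u - 1)^2*(u^2 + 6*u + 8) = (u - 2)*(u - 1)^2*(u + 4)*(u + 2)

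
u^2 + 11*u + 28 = (u + 4)*(u + 7)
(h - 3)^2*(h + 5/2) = h^3 - 7*h^2/2 - 6*h + 45/2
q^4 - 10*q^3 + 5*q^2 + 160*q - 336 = (q - 7)*(q - 4)*(q - 3)*(q + 4)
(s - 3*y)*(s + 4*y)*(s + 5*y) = s^3 + 6*s^2*y - 7*s*y^2 - 60*y^3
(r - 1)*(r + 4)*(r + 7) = r^3 + 10*r^2 + 17*r - 28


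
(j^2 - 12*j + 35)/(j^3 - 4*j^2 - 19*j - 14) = (j - 5)/(j^2 + 3*j + 2)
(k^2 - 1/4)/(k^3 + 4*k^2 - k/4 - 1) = 1/(k + 4)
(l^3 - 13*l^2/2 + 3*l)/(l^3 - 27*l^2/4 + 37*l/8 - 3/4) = 4*l/(4*l - 1)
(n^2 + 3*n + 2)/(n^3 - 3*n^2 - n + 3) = (n + 2)/(n^2 - 4*n + 3)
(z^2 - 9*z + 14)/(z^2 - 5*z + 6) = (z - 7)/(z - 3)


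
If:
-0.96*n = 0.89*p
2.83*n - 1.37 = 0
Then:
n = 0.48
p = -0.52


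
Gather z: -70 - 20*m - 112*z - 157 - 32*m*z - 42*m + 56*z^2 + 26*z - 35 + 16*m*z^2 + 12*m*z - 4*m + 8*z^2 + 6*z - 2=-66*m + z^2*(16*m + 64) + z*(-20*m - 80) - 264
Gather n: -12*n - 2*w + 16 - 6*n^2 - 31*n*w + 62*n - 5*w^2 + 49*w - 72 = -6*n^2 + n*(50 - 31*w) - 5*w^2 + 47*w - 56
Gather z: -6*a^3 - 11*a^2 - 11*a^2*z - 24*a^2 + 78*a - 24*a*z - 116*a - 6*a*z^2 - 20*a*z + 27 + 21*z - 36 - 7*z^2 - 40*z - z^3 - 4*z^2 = -6*a^3 - 35*a^2 - 38*a - z^3 + z^2*(-6*a - 11) + z*(-11*a^2 - 44*a - 19) - 9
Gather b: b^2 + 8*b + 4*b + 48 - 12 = b^2 + 12*b + 36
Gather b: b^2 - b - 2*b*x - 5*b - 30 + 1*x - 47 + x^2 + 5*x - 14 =b^2 + b*(-2*x - 6) + x^2 + 6*x - 91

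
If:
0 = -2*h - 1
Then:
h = -1/2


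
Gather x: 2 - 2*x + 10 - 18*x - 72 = -20*x - 60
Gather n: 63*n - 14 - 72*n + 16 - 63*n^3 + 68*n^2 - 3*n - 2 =-63*n^3 + 68*n^2 - 12*n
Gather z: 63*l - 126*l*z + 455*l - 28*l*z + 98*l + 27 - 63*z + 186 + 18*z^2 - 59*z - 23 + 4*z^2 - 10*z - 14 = 616*l + 22*z^2 + z*(-154*l - 132) + 176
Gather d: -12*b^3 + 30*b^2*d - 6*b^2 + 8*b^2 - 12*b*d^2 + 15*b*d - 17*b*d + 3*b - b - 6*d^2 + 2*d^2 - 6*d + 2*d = -12*b^3 + 2*b^2 + 2*b + d^2*(-12*b - 4) + d*(30*b^2 - 2*b - 4)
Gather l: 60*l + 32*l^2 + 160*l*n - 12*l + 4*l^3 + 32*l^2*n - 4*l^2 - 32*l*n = 4*l^3 + l^2*(32*n + 28) + l*(128*n + 48)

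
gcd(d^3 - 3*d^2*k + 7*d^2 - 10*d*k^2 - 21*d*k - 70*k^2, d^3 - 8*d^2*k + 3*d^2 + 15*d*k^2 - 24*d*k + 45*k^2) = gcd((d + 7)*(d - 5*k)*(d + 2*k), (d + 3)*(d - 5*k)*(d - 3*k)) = d - 5*k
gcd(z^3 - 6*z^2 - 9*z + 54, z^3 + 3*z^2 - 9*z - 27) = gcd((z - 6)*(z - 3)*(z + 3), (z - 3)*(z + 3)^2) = z^2 - 9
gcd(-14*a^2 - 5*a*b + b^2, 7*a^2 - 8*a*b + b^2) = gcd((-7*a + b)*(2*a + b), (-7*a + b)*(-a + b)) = 7*a - b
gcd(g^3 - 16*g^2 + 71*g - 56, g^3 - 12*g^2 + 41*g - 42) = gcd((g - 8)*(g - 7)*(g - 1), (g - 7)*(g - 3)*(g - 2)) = g - 7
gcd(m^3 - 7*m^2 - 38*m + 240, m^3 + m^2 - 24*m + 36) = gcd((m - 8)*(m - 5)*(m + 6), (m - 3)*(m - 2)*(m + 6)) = m + 6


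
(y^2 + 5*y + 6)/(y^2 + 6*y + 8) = (y + 3)/(y + 4)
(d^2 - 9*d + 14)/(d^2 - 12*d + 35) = (d - 2)/(d - 5)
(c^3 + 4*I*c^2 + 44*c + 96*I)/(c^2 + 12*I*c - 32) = (c^2 - 4*I*c + 12)/(c + 4*I)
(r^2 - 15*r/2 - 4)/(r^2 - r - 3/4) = 2*(r - 8)/(2*r - 3)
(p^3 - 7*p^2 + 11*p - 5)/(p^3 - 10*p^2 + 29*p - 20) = (p - 1)/(p - 4)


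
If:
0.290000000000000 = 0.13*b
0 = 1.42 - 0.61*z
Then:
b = 2.23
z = 2.33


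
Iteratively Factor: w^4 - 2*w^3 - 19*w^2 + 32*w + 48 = (w - 3)*(w^3 + w^2 - 16*w - 16) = (w - 3)*(w + 1)*(w^2 - 16) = (w - 4)*(w - 3)*(w + 1)*(w + 4)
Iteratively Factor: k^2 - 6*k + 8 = (k - 2)*(k - 4)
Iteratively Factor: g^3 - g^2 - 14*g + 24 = (g - 2)*(g^2 + g - 12) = (g - 3)*(g - 2)*(g + 4)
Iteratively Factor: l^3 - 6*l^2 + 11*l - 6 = (l - 1)*(l^2 - 5*l + 6) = (l - 3)*(l - 1)*(l - 2)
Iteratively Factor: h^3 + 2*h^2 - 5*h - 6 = (h + 1)*(h^2 + h - 6) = (h - 2)*(h + 1)*(h + 3)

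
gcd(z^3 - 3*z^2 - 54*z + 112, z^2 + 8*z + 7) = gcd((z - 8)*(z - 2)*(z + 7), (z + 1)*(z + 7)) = z + 7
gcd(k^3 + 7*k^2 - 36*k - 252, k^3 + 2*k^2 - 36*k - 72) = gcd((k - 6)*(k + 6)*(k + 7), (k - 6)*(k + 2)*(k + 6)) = k^2 - 36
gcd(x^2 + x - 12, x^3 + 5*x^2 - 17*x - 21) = x - 3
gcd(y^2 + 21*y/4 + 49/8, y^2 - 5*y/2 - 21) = y + 7/2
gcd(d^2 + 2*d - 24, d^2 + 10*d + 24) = d + 6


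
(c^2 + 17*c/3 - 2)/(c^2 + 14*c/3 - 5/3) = (c + 6)/(c + 5)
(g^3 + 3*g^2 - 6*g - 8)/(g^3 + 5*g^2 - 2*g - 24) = (g + 1)/(g + 3)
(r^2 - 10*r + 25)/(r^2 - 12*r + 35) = (r - 5)/(r - 7)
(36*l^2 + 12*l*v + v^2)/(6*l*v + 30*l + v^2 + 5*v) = (6*l + v)/(v + 5)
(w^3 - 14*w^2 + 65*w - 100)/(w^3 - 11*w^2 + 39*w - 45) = (w^2 - 9*w + 20)/(w^2 - 6*w + 9)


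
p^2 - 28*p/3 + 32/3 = (p - 8)*(p - 4/3)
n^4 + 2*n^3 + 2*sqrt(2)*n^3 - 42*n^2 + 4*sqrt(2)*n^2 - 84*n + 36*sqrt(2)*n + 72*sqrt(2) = (n + 2)*(n - 3*sqrt(2))*(n - sqrt(2))*(n + 6*sqrt(2))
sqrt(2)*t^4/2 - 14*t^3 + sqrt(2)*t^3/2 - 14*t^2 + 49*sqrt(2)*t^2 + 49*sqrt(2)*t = t*(t - 7*sqrt(2))^2*(sqrt(2)*t/2 + sqrt(2)/2)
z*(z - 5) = z^2 - 5*z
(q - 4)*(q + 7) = q^2 + 3*q - 28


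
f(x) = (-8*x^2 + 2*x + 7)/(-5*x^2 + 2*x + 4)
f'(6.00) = -0.00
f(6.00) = 1.64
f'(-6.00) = -0.00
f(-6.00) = 1.56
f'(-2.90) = -0.04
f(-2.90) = 1.51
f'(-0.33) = -1.10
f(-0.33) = 1.96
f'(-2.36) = -0.07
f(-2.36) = 1.48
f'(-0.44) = -2.12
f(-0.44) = 2.12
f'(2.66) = -0.05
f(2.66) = 1.70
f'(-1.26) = -0.55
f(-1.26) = 1.27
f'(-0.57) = -7.45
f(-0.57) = 2.64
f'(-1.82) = -0.14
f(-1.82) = 1.43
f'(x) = (2 - 16*x)/(-5*x^2 + 2*x + 4) + (10*x - 2)*(-8*x^2 + 2*x + 7)/(-5*x^2 + 2*x + 4)^2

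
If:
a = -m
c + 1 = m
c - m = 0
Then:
No Solution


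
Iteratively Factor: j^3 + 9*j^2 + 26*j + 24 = (j + 2)*(j^2 + 7*j + 12) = (j + 2)*(j + 4)*(j + 3)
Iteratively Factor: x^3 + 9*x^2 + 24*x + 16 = (x + 1)*(x^2 + 8*x + 16) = (x + 1)*(x + 4)*(x + 4)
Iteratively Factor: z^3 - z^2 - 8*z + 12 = (z - 2)*(z^2 + z - 6) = (z - 2)*(z + 3)*(z - 2)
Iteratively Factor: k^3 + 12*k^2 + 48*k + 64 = (k + 4)*(k^2 + 8*k + 16) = (k + 4)^2*(k + 4)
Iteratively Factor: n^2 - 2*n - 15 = (n + 3)*(n - 5)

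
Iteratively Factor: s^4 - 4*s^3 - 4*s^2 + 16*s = (s)*(s^3 - 4*s^2 - 4*s + 16) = s*(s + 2)*(s^2 - 6*s + 8) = s*(s - 4)*(s + 2)*(s - 2)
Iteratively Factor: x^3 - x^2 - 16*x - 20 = (x + 2)*(x^2 - 3*x - 10) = (x + 2)^2*(x - 5)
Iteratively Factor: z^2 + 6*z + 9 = (z + 3)*(z + 3)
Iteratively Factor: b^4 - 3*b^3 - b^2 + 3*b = (b - 1)*(b^3 - 2*b^2 - 3*b) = (b - 3)*(b - 1)*(b^2 + b) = b*(b - 3)*(b - 1)*(b + 1)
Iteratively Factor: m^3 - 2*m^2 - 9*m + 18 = (m - 3)*(m^2 + m - 6) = (m - 3)*(m + 3)*(m - 2)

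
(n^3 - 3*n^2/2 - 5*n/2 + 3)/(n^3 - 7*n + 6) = (n + 3/2)/(n + 3)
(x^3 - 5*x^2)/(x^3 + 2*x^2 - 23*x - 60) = x^2/(x^2 + 7*x + 12)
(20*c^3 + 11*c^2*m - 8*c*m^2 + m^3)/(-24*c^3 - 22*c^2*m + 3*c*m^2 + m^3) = (-5*c + m)/(6*c + m)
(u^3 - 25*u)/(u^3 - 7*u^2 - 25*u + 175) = u/(u - 7)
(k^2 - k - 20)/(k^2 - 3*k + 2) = (k^2 - k - 20)/(k^2 - 3*k + 2)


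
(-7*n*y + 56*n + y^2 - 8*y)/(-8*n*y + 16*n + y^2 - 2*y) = (7*n*y - 56*n - y^2 + 8*y)/(8*n*y - 16*n - y^2 + 2*y)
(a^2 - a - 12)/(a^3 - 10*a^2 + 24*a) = (a + 3)/(a*(a - 6))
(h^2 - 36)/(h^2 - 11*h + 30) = (h + 6)/(h - 5)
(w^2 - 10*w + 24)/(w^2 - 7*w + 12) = (w - 6)/(w - 3)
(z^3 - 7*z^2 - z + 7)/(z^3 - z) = (z - 7)/z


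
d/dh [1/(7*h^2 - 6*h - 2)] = 2*(3 - 7*h)/(-7*h^2 + 6*h + 2)^2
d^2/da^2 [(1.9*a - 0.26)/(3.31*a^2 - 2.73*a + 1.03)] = ((12.0952 - 37.734*a)*(3.31*a^2 - 2.73*a + 1.03) + (1.9*a - 0.26)*(6.62*a - 2.73)*(13.24*a - 5.46))/(3.31*a^2 - 2.73*a + 1.03)^3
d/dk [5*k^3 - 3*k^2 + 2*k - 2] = 15*k^2 - 6*k + 2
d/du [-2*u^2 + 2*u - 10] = 2 - 4*u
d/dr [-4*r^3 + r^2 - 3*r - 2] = -12*r^2 + 2*r - 3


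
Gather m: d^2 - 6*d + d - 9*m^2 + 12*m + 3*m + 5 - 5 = d^2 - 5*d - 9*m^2 + 15*m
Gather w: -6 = -6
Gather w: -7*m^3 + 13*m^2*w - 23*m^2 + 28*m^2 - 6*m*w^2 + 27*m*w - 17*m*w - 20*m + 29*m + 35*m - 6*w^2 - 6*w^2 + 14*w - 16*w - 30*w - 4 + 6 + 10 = -7*m^3 + 5*m^2 + 44*m + w^2*(-6*m - 12) + w*(13*m^2 + 10*m - 32) + 12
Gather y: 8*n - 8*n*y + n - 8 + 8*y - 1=9*n + y*(8 - 8*n) - 9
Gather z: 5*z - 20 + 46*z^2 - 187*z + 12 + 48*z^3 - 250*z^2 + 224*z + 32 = 48*z^3 - 204*z^2 + 42*z + 24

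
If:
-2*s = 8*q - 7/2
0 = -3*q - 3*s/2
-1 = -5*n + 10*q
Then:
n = 39/20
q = 7/8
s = -7/4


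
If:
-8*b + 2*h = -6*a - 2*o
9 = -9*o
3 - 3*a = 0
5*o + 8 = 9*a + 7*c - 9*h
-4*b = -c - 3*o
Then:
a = 1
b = 45/8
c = 51/2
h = 41/2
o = -1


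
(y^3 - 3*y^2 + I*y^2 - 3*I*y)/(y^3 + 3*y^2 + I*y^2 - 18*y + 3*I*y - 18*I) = y/(y + 6)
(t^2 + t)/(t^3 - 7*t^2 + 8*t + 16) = t/(t^2 - 8*t + 16)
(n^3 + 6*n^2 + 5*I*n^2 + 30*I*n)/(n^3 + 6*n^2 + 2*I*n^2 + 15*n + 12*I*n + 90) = n/(n - 3*I)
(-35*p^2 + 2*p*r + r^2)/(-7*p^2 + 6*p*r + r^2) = (5*p - r)/(p - r)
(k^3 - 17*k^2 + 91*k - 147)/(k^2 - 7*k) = k - 10 + 21/k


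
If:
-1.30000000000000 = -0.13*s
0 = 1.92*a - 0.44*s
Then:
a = 2.29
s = 10.00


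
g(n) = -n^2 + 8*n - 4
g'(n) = 8 - 2*n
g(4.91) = 11.17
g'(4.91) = -1.82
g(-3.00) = -37.00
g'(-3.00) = 14.00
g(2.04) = 8.16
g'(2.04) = 3.92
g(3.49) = 11.74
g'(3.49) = 1.02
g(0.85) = 2.08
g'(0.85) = 6.30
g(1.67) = 6.57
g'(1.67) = 4.66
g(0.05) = -3.60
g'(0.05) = 7.90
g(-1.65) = -19.92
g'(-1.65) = 11.30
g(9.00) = -13.00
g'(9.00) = -10.00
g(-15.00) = -349.00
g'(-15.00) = 38.00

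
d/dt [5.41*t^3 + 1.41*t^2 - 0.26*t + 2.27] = 16.23*t^2 + 2.82*t - 0.26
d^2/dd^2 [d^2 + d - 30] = 2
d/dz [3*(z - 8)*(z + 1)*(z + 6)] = 9*z^2 - 6*z - 150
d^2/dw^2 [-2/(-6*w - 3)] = 16/(3*(2*w + 1)^3)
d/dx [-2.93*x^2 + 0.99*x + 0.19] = 0.99 - 5.86*x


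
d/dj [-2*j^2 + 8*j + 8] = 8 - 4*j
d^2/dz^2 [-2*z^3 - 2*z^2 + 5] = -12*z - 4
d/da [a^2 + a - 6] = 2*a + 1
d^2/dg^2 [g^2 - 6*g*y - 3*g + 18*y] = 2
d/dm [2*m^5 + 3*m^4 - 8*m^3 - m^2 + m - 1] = 10*m^4 + 12*m^3 - 24*m^2 - 2*m + 1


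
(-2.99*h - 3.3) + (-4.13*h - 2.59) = -7.12*h - 5.89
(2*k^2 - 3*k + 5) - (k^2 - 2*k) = k^2 - k + 5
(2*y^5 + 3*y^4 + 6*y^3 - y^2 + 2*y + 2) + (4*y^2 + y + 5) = 2*y^5 + 3*y^4 + 6*y^3 + 3*y^2 + 3*y + 7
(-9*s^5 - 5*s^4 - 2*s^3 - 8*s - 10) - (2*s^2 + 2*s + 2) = -9*s^5 - 5*s^4 - 2*s^3 - 2*s^2 - 10*s - 12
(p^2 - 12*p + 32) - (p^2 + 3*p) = 32 - 15*p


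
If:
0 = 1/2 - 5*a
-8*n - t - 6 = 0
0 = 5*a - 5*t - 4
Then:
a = 1/10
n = -53/80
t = -7/10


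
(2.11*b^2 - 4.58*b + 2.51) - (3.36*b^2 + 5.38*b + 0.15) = -1.25*b^2 - 9.96*b + 2.36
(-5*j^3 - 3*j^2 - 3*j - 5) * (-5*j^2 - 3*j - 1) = 25*j^5 + 30*j^4 + 29*j^3 + 37*j^2 + 18*j + 5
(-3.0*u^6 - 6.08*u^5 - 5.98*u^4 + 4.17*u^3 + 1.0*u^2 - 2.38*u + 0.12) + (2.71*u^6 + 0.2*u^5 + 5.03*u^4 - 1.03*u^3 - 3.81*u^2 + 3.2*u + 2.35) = -0.29*u^6 - 5.88*u^5 - 0.95*u^4 + 3.14*u^3 - 2.81*u^2 + 0.82*u + 2.47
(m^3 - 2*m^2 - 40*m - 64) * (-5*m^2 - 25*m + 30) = -5*m^5 - 15*m^4 + 280*m^3 + 1260*m^2 + 400*m - 1920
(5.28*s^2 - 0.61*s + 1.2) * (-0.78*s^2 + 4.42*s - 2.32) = -4.1184*s^4 + 23.8134*s^3 - 15.8818*s^2 + 6.7192*s - 2.784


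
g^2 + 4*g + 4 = (g + 2)^2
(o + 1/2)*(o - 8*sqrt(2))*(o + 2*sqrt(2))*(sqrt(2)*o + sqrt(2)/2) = sqrt(2)*o^4 - 12*o^3 + sqrt(2)*o^3 - 127*sqrt(2)*o^2/4 - 12*o^2 - 32*sqrt(2)*o - 3*o - 8*sqrt(2)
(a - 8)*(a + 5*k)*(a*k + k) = a^3*k + 5*a^2*k^2 - 7*a^2*k - 35*a*k^2 - 8*a*k - 40*k^2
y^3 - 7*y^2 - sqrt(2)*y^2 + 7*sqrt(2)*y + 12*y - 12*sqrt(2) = (y - 4)*(y - 3)*(y - sqrt(2))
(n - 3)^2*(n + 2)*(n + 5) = n^4 + n^3 - 23*n^2 + 3*n + 90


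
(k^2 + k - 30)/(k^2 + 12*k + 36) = (k - 5)/(k + 6)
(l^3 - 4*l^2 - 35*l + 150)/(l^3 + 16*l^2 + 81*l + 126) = (l^2 - 10*l + 25)/(l^2 + 10*l + 21)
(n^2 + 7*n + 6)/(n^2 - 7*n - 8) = (n + 6)/(n - 8)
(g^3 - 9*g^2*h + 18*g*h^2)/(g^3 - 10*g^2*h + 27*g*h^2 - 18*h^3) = g/(g - h)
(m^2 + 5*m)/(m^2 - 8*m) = (m + 5)/(m - 8)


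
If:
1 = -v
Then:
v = -1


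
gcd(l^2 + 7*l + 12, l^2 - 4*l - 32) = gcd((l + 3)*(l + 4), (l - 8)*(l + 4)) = l + 4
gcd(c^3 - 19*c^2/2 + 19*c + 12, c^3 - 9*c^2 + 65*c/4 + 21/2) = c^2 - 11*c/2 - 3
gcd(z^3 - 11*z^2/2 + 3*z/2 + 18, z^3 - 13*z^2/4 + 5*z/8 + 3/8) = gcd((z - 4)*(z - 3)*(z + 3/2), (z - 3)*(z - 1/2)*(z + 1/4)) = z - 3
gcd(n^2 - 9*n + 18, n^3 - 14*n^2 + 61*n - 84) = n - 3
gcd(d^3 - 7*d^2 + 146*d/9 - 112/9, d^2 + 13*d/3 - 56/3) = d - 8/3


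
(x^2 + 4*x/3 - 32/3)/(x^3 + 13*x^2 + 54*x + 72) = (x - 8/3)/(x^2 + 9*x + 18)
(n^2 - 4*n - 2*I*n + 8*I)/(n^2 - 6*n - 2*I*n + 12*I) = (n - 4)/(n - 6)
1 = 1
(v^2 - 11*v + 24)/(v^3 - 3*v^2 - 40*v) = (v - 3)/(v*(v + 5))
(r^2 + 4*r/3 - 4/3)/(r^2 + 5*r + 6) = (r - 2/3)/(r + 3)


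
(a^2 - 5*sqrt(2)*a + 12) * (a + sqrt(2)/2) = a^3 - 9*sqrt(2)*a^2/2 + 7*a + 6*sqrt(2)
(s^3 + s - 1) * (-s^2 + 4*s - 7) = -s^5 + 4*s^4 - 8*s^3 + 5*s^2 - 11*s + 7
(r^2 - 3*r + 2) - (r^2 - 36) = 38 - 3*r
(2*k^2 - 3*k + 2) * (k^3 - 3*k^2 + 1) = 2*k^5 - 9*k^4 + 11*k^3 - 4*k^2 - 3*k + 2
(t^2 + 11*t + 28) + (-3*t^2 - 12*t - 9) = -2*t^2 - t + 19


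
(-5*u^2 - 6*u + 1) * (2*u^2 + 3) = -10*u^4 - 12*u^3 - 13*u^2 - 18*u + 3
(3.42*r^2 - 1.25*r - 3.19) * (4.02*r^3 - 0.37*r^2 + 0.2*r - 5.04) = 13.7484*r^5 - 6.2904*r^4 - 11.6773*r^3 - 16.3065*r^2 + 5.662*r + 16.0776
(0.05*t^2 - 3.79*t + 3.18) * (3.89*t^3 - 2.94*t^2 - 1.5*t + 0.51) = 0.1945*t^5 - 14.8901*t^4 + 23.4378*t^3 - 3.6387*t^2 - 6.7029*t + 1.6218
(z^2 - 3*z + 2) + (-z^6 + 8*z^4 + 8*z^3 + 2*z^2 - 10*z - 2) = -z^6 + 8*z^4 + 8*z^3 + 3*z^2 - 13*z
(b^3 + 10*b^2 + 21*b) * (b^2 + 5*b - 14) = b^5 + 15*b^4 + 57*b^3 - 35*b^2 - 294*b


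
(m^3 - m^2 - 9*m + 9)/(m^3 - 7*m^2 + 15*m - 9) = (m + 3)/(m - 3)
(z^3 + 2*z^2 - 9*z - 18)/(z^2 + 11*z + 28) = (z^3 + 2*z^2 - 9*z - 18)/(z^2 + 11*z + 28)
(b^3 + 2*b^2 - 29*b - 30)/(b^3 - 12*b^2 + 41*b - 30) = (b^2 + 7*b + 6)/(b^2 - 7*b + 6)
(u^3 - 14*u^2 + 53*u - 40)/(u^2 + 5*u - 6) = (u^2 - 13*u + 40)/(u + 6)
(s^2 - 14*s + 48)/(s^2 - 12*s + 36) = (s - 8)/(s - 6)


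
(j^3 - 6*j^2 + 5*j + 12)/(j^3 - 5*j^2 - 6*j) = (j^2 - 7*j + 12)/(j*(j - 6))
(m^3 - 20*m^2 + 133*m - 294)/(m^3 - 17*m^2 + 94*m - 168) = (m - 7)/(m - 4)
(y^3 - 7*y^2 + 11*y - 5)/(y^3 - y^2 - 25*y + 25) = (y - 1)/(y + 5)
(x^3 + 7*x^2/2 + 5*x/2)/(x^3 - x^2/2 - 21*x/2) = (2*x^2 + 7*x + 5)/(2*x^2 - x - 21)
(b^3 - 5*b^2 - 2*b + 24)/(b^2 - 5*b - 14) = (b^2 - 7*b + 12)/(b - 7)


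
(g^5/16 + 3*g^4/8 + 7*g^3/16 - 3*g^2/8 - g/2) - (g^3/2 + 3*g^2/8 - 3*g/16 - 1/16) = g^5/16 + 3*g^4/8 - g^3/16 - 3*g^2/4 - 5*g/16 + 1/16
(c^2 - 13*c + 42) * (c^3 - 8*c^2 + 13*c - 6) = c^5 - 21*c^4 + 159*c^3 - 511*c^2 + 624*c - 252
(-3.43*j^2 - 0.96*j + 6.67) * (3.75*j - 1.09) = -12.8625*j^3 + 0.138700000000001*j^2 + 26.0589*j - 7.2703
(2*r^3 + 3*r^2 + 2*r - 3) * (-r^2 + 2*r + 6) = -2*r^5 + r^4 + 16*r^3 + 25*r^2 + 6*r - 18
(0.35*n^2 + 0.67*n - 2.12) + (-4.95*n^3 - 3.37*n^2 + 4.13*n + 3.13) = -4.95*n^3 - 3.02*n^2 + 4.8*n + 1.01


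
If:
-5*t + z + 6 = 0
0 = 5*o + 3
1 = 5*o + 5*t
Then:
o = -3/5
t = 4/5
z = -2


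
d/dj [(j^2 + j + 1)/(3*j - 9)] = (j^2 - 6*j - 4)/(3*(j^2 - 6*j + 9))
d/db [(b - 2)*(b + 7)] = 2*b + 5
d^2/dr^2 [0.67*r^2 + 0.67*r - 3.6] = 1.34000000000000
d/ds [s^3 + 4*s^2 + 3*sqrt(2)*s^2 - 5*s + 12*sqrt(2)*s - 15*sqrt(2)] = 3*s^2 + 8*s + 6*sqrt(2)*s - 5 + 12*sqrt(2)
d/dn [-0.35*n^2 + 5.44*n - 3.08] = 5.44 - 0.7*n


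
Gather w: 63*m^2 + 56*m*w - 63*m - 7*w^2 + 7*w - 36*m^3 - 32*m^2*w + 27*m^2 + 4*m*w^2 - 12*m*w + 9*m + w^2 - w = -36*m^3 + 90*m^2 - 54*m + w^2*(4*m - 6) + w*(-32*m^2 + 44*m + 6)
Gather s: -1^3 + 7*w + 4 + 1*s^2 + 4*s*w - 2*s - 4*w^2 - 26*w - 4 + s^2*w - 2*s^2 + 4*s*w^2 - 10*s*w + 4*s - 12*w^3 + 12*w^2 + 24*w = s^2*(w - 1) + s*(4*w^2 - 6*w + 2) - 12*w^3 + 8*w^2 + 5*w - 1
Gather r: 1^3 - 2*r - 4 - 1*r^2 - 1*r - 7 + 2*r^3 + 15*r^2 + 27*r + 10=2*r^3 + 14*r^2 + 24*r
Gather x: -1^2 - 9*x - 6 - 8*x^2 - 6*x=-8*x^2 - 15*x - 7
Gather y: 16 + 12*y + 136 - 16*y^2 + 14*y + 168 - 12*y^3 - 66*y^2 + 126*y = -12*y^3 - 82*y^2 + 152*y + 320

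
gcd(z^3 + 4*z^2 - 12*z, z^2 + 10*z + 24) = z + 6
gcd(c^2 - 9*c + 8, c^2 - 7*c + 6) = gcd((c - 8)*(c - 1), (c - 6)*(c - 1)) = c - 1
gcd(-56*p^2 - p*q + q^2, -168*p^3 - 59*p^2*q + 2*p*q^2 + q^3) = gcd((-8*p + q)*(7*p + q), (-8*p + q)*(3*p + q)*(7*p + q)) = 56*p^2 + p*q - q^2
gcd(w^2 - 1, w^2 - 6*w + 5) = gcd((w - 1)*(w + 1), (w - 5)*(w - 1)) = w - 1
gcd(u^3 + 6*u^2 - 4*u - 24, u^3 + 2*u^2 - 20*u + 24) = u^2 + 4*u - 12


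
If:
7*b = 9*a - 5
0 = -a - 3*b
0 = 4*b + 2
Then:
No Solution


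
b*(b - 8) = b^2 - 8*b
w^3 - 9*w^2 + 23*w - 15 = (w - 5)*(w - 3)*(w - 1)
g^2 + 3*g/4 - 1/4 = (g - 1/4)*(g + 1)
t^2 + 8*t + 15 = (t + 3)*(t + 5)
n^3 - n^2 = n^2*(n - 1)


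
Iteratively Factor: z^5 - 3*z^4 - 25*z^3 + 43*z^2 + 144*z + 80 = (z + 1)*(z^4 - 4*z^3 - 21*z^2 + 64*z + 80) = (z + 1)*(z + 4)*(z^3 - 8*z^2 + 11*z + 20) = (z + 1)^2*(z + 4)*(z^2 - 9*z + 20) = (z - 4)*(z + 1)^2*(z + 4)*(z - 5)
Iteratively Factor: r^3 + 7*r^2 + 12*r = (r + 4)*(r^2 + 3*r) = r*(r + 4)*(r + 3)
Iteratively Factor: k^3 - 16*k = (k)*(k^2 - 16) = k*(k - 4)*(k + 4)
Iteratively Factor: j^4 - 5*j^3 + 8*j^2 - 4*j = (j - 2)*(j^3 - 3*j^2 + 2*j) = (j - 2)*(j - 1)*(j^2 - 2*j) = (j - 2)^2*(j - 1)*(j)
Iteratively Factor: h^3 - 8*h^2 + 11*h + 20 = (h - 5)*(h^2 - 3*h - 4) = (h - 5)*(h - 4)*(h + 1)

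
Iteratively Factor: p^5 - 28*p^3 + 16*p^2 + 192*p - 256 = (p - 2)*(p^4 + 2*p^3 - 24*p^2 - 32*p + 128) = (p - 4)*(p - 2)*(p^3 + 6*p^2 - 32) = (p - 4)*(p - 2)*(p + 4)*(p^2 + 2*p - 8) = (p - 4)*(p - 2)^2*(p + 4)*(p + 4)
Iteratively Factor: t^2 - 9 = (t + 3)*(t - 3)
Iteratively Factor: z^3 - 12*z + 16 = (z + 4)*(z^2 - 4*z + 4) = (z - 2)*(z + 4)*(z - 2)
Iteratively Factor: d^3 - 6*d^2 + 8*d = (d)*(d^2 - 6*d + 8) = d*(d - 2)*(d - 4)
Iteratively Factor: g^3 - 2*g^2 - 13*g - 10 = (g - 5)*(g^2 + 3*g + 2) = (g - 5)*(g + 1)*(g + 2)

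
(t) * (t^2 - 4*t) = t^3 - 4*t^2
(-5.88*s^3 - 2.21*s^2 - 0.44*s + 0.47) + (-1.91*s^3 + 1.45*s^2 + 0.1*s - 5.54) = -7.79*s^3 - 0.76*s^2 - 0.34*s - 5.07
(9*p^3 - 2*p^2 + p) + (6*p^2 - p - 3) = 9*p^3 + 4*p^2 - 3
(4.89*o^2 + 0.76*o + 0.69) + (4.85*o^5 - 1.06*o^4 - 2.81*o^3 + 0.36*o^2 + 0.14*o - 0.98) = 4.85*o^5 - 1.06*o^4 - 2.81*o^3 + 5.25*o^2 + 0.9*o - 0.29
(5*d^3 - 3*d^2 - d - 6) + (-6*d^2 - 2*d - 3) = 5*d^3 - 9*d^2 - 3*d - 9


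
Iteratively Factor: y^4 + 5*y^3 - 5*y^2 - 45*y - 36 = (y + 3)*(y^3 + 2*y^2 - 11*y - 12) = (y - 3)*(y + 3)*(y^2 + 5*y + 4) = (y - 3)*(y + 1)*(y + 3)*(y + 4)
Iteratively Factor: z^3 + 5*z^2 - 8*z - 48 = (z - 3)*(z^2 + 8*z + 16) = (z - 3)*(z + 4)*(z + 4)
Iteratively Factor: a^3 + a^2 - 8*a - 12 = (a + 2)*(a^2 - a - 6) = (a + 2)^2*(a - 3)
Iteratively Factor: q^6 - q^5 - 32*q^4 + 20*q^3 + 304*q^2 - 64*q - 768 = (q + 4)*(q^5 - 5*q^4 - 12*q^3 + 68*q^2 + 32*q - 192) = (q - 4)*(q + 4)*(q^4 - q^3 - 16*q^2 + 4*q + 48) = (q - 4)^2*(q + 4)*(q^3 + 3*q^2 - 4*q - 12) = (q - 4)^2*(q - 2)*(q + 4)*(q^2 + 5*q + 6) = (q - 4)^2*(q - 2)*(q + 2)*(q + 4)*(q + 3)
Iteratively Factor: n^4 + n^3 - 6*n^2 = (n)*(n^3 + n^2 - 6*n) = n*(n - 2)*(n^2 + 3*n) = n*(n - 2)*(n + 3)*(n)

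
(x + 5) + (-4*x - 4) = 1 - 3*x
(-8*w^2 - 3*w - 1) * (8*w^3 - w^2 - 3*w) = -64*w^5 - 16*w^4 + 19*w^3 + 10*w^2 + 3*w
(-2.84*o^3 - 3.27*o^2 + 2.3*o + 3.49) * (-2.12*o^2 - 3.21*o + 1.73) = 6.0208*o^5 + 16.0488*o^4 + 0.707500000000001*o^3 - 20.4389*o^2 - 7.2239*o + 6.0377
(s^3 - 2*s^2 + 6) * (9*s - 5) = 9*s^4 - 23*s^3 + 10*s^2 + 54*s - 30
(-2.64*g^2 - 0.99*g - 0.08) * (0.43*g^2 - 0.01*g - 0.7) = -1.1352*g^4 - 0.3993*g^3 + 1.8235*g^2 + 0.6938*g + 0.056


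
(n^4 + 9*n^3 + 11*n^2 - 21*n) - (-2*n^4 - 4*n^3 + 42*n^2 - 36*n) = 3*n^4 + 13*n^3 - 31*n^2 + 15*n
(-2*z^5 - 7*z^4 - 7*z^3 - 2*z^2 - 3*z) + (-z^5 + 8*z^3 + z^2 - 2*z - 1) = -3*z^5 - 7*z^4 + z^3 - z^2 - 5*z - 1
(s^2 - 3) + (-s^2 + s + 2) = s - 1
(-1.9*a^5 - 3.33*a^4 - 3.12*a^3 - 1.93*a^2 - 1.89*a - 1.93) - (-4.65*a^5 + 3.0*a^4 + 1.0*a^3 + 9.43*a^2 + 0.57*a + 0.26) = 2.75*a^5 - 6.33*a^4 - 4.12*a^3 - 11.36*a^2 - 2.46*a - 2.19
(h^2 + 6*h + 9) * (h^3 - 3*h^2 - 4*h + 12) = h^5 + 3*h^4 - 13*h^3 - 39*h^2 + 36*h + 108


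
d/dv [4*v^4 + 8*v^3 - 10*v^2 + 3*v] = 16*v^3 + 24*v^2 - 20*v + 3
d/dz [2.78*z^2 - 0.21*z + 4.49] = 5.56*z - 0.21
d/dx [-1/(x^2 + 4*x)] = 2*(x + 2)/(x^2*(x + 4)^2)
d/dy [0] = 0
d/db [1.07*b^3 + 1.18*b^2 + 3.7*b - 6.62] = 3.21*b^2 + 2.36*b + 3.7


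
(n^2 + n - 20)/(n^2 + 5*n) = (n - 4)/n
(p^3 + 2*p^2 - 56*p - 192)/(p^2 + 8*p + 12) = (p^2 - 4*p - 32)/(p + 2)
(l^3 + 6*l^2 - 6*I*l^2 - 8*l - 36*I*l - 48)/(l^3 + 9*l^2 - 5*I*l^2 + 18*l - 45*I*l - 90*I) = (l^2 - 6*I*l - 8)/(l^2 + l*(3 - 5*I) - 15*I)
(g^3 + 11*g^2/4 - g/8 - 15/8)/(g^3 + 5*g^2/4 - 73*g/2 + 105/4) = (2*g^2 + 7*g + 5)/(2*(g^2 + 2*g - 35))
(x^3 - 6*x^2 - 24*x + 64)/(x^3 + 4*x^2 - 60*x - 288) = (x^2 + 2*x - 8)/(x^2 + 12*x + 36)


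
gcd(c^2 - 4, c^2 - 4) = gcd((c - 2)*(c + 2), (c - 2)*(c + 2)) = c^2 - 4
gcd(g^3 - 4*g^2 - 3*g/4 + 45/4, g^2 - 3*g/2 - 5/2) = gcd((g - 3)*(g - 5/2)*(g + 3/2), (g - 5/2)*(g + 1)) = g - 5/2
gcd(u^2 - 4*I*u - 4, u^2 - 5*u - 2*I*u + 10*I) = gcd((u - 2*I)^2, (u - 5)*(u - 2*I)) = u - 2*I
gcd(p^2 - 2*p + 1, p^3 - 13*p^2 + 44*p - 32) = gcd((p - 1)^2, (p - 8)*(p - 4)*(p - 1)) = p - 1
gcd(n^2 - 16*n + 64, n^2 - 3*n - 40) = n - 8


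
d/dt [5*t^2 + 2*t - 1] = 10*t + 2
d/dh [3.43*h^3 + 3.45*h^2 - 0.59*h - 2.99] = 10.29*h^2 + 6.9*h - 0.59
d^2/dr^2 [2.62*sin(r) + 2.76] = -2.62*sin(r)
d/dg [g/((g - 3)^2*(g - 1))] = (-g*(g - 3) - 2*g*(g - 1) + (g - 3)*(g - 1))/((g - 3)^3*(g - 1)^2)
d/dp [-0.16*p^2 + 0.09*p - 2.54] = 0.09 - 0.32*p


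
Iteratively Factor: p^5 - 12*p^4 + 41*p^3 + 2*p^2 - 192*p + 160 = (p - 5)*(p^4 - 7*p^3 + 6*p^2 + 32*p - 32) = (p - 5)*(p - 1)*(p^3 - 6*p^2 + 32) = (p - 5)*(p - 4)*(p - 1)*(p^2 - 2*p - 8) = (p - 5)*(p - 4)^2*(p - 1)*(p + 2)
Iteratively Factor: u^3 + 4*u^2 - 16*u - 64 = (u + 4)*(u^2 - 16) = (u - 4)*(u + 4)*(u + 4)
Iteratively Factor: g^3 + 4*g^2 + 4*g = (g + 2)*(g^2 + 2*g) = g*(g + 2)*(g + 2)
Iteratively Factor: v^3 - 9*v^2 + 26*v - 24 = (v - 2)*(v^2 - 7*v + 12) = (v - 4)*(v - 2)*(v - 3)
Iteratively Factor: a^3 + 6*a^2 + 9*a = (a)*(a^2 + 6*a + 9) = a*(a + 3)*(a + 3)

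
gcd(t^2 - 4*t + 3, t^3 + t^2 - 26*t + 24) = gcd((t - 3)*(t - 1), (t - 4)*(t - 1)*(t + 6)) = t - 1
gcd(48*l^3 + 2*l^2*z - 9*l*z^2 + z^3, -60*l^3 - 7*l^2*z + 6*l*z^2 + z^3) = -3*l + z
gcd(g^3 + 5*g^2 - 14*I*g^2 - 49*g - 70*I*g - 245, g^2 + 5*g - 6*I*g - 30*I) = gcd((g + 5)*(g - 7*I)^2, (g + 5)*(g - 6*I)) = g + 5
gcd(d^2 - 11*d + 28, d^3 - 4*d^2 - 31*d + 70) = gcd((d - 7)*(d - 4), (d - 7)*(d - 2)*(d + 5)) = d - 7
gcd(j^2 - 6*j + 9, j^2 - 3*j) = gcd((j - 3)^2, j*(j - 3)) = j - 3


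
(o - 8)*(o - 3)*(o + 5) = o^3 - 6*o^2 - 31*o + 120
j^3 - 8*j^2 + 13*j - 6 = (j - 6)*(j - 1)^2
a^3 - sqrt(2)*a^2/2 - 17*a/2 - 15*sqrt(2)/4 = (a - 5*sqrt(2)/2)*(a + sqrt(2)/2)*(a + 3*sqrt(2)/2)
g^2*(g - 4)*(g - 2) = g^4 - 6*g^3 + 8*g^2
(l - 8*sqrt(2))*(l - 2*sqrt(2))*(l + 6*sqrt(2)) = l^3 - 4*sqrt(2)*l^2 - 88*l + 192*sqrt(2)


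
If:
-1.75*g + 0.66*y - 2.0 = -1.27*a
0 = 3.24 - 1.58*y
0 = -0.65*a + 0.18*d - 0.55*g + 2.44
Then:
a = 1.37795275590551*g + 0.509119904315758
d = 8.03149606299213*g - 11.7170670121931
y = 2.05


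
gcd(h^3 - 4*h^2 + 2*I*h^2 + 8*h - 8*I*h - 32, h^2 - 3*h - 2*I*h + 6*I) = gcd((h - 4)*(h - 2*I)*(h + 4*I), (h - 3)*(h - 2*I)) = h - 2*I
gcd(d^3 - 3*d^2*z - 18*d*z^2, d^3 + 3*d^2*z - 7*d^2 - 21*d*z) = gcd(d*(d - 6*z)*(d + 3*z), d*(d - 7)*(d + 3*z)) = d^2 + 3*d*z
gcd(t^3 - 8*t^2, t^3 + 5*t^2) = t^2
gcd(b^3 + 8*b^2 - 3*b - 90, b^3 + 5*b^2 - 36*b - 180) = b^2 + 11*b + 30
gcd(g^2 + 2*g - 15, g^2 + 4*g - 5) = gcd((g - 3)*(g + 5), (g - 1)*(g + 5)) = g + 5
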